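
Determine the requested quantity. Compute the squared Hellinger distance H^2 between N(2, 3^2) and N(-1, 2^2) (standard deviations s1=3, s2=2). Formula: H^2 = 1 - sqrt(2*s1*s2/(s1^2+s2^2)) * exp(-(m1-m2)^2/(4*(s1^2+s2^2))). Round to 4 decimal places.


Squared Hellinger distance for Gaussians:
H^2 = 1 - sqrt(2*s1*s2/(s1^2+s2^2)) * exp(-(m1-m2)^2/(4*(s1^2+s2^2))).
s1^2 = 9, s2^2 = 4, s1^2+s2^2 = 13.
sqrt(2*3*2/(13)) = 0.960769.
(m1-m2)^2 = (3)^2 = 9.
exp(-9/(4*13)) = exp(-0.173077) = 0.841073.
H^2 = 1 - 0.960769*0.841073 = 0.1919

0.1919


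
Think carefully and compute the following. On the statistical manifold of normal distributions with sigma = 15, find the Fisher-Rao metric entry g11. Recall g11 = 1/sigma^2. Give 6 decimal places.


For the 2-parameter normal family, the Fisher metric has:
  g11 = 1/sigma^2, g22 = 2/sigma^2.
sigma = 15, sigma^2 = 225.
g11 = 0.004444

0.004444


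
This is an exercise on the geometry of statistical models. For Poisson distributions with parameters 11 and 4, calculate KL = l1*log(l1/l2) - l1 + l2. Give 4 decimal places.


KL divergence for Poisson:
KL = l1*log(l1/l2) - l1 + l2.
l1 = 11, l2 = 4.
log(11/4) = 1.011601.
l1*log(l1/l2) = 11 * 1.011601 = 11.12761.
KL = 11.12761 - 11 + 4 = 4.1276

4.1276


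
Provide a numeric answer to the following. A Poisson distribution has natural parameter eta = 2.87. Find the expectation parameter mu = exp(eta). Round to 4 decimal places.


Expectation parameter for Poisson exponential family:
mu = exp(eta).
eta = 2.87.
mu = exp(2.87) = 17.6370

17.6370


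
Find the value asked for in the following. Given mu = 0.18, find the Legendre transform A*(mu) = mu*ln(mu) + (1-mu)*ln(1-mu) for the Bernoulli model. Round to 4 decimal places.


Legendre transform for Bernoulli:
A*(mu) = mu*log(mu) + (1-mu)*log(1-mu).
mu = 0.18, 1-mu = 0.82.
mu*log(mu) = 0.18*log(0.18) = -0.308664.
(1-mu)*log(1-mu) = 0.82*log(0.82) = -0.16273.
A* = -0.308664 + -0.16273 = -0.4714

-0.4714


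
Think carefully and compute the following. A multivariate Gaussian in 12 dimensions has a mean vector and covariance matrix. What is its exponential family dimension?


Exponential family dimension calculation:
For 12-dim MVN: mean has 12 params, covariance has 12*13/2 = 78 unique entries.
Total dim = 12 + 78 = 90.

90


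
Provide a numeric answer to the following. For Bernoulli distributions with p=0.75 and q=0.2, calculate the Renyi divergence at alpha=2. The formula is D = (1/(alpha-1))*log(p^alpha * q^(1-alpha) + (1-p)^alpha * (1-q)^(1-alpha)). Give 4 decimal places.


Renyi divergence of order alpha between Bernoulli distributions:
D = (1/(alpha-1))*log(p^alpha * q^(1-alpha) + (1-p)^alpha * (1-q)^(1-alpha)).
alpha = 2, p = 0.75, q = 0.2.
p^alpha * q^(1-alpha) = 0.75^2 * 0.2^-1 = 2.8125.
(1-p)^alpha * (1-q)^(1-alpha) = 0.25^2 * 0.8^-1 = 0.078125.
sum = 2.8125 + 0.078125 = 2.890625.
D = (1/1)*log(2.890625) = 1.0615

1.0615


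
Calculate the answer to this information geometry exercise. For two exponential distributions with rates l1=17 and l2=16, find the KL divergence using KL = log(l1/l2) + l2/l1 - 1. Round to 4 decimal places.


KL divergence for exponential family:
KL = log(l1/l2) + l2/l1 - 1.
log(17/16) = 0.060625.
16/17 = 0.941176.
KL = 0.060625 + 0.941176 - 1 = 0.0018

0.0018


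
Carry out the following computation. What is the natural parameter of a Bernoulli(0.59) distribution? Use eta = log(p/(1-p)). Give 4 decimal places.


Natural parameter for Bernoulli: eta = log(p/(1-p)).
p = 0.59, 1-p = 0.41.
p/(1-p) = 1.439024.
eta = log(1.439024) = 0.3640

0.3640


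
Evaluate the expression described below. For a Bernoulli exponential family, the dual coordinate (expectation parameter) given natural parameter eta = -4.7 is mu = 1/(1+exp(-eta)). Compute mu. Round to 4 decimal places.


Dual coordinate (expectation parameter) for Bernoulli:
mu = 1/(1+exp(-eta)).
eta = -4.7.
exp(-eta) = exp(4.7) = 109.947172.
mu = 1/(1+109.947172) = 0.0090

0.0090


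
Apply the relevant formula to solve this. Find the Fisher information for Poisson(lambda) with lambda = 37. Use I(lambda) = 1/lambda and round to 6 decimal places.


Fisher information for Poisson: I(lambda) = 1/lambda.
lambda = 37.
I(lambda) = 1/37 = 0.027027

0.027027


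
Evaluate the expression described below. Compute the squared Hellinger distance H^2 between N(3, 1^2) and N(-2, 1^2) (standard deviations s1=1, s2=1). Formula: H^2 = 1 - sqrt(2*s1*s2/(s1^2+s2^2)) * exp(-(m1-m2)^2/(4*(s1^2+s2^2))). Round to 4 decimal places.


Squared Hellinger distance for Gaussians:
H^2 = 1 - sqrt(2*s1*s2/(s1^2+s2^2)) * exp(-(m1-m2)^2/(4*(s1^2+s2^2))).
s1^2 = 1, s2^2 = 1, s1^2+s2^2 = 2.
sqrt(2*1*1/(2)) = 1.0.
(m1-m2)^2 = (5)^2 = 25.
exp(-25/(4*2)) = exp(-3.125) = 0.043937.
H^2 = 1 - 1.0*0.043937 = 0.9561

0.9561


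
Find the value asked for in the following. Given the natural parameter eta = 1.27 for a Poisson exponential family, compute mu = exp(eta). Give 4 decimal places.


Expectation parameter for Poisson exponential family:
mu = exp(eta).
eta = 1.27.
mu = exp(1.27) = 3.5609

3.5609


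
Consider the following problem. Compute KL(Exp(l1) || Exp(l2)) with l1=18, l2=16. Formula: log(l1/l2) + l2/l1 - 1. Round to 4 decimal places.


KL divergence for exponential family:
KL = log(l1/l2) + l2/l1 - 1.
log(18/16) = 0.117783.
16/18 = 0.888889.
KL = 0.117783 + 0.888889 - 1 = 0.0067

0.0067


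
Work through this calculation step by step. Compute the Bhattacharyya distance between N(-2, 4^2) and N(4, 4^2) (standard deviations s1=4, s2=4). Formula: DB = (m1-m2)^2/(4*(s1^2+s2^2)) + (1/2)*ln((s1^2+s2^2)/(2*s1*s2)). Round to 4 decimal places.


Bhattacharyya distance between two Gaussians:
DB = (m1-m2)^2/(4*(s1^2+s2^2)) + (1/2)*ln((s1^2+s2^2)/(2*s1*s2)).
(m1-m2)^2 = (-6)^2 = 36.
s1^2+s2^2 = 16 + 16 = 32.
term1 = 36/128 = 0.28125.
term2 = 0.5*ln(32/32.0) = 0.0.
DB = 0.28125 + 0.0 = 0.2813

0.2813


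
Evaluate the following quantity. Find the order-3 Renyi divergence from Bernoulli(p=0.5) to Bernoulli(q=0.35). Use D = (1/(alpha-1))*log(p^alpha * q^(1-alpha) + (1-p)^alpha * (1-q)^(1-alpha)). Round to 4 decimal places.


Renyi divergence of order alpha between Bernoulli distributions:
D = (1/(alpha-1))*log(p^alpha * q^(1-alpha) + (1-p)^alpha * (1-q)^(1-alpha)).
alpha = 3, p = 0.5, q = 0.35.
p^alpha * q^(1-alpha) = 0.5^3 * 0.35^-2 = 1.020408.
(1-p)^alpha * (1-q)^(1-alpha) = 0.5^3 * 0.65^-2 = 0.295858.
sum = 1.020408 + 0.295858 = 1.316266.
D = (1/2)*log(1.316266) = 0.1374

0.1374


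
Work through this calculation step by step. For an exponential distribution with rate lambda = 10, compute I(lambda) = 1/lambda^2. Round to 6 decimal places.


Fisher information for exponential: I(lambda) = 1/lambda^2.
lambda = 10, lambda^2 = 100.
I = 1/100 = 0.010000

0.010000


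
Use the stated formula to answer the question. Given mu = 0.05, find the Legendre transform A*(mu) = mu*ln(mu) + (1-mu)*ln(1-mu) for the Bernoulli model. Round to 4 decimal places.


Legendre transform for Bernoulli:
A*(mu) = mu*log(mu) + (1-mu)*log(1-mu).
mu = 0.05, 1-mu = 0.95.
mu*log(mu) = 0.05*log(0.05) = -0.149787.
(1-mu)*log(1-mu) = 0.95*log(0.95) = -0.048729.
A* = -0.149787 + -0.048729 = -0.1985

-0.1985


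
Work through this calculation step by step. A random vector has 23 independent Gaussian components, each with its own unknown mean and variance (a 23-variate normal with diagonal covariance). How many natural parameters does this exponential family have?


Exponential family dimension calculation:
Each univariate normal has two natural parameters (mu/sigma^2 and -1/(2 sigma^2)).
With 23 independent components, dim = 2 * 23 = 46.

46


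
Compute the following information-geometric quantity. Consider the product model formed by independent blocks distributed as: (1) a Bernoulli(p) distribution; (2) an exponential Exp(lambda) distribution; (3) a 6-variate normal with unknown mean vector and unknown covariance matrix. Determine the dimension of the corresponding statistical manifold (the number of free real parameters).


The dimension of a statistical manifold equals the number of free
(independent) real parameters of the model. For a product of independent
blocks the parameter counts add.
- Bernoulli (p): 1.
- exponential (lambda): 1.
- 6-variate normal: 6 (mean) + 6*7/2 = 21 (symmetric covariance) = 27.
Total = 1 + 1 + 27 = 29.
Dimension = 29

29


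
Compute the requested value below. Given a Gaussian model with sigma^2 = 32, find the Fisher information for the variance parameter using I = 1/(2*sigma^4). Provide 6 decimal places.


Fisher information for variance: I(sigma^2) = 1/(2*sigma^4).
sigma^2 = 32, so sigma^4 = 1024.
I = 1/(2*1024) = 1/2048 = 0.000488

0.000488


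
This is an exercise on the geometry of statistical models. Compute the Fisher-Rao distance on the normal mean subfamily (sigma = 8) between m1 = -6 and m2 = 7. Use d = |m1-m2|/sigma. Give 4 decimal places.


On the fixed-variance normal subfamily, geodesic distance = |m1-m2|/sigma.
|-6 - 7| = 13.
sigma = 8.
d = 13/8 = 1.6250

1.6250


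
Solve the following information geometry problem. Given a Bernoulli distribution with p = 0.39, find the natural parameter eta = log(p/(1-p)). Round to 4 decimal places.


Natural parameter for Bernoulli: eta = log(p/(1-p)).
p = 0.39, 1-p = 0.61.
p/(1-p) = 0.639344.
eta = log(0.639344) = -0.4473

-0.4473


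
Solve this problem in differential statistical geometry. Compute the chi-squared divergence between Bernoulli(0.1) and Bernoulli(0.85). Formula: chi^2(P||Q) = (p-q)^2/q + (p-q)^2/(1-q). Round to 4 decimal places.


Chi-squared divergence between Bernoulli distributions:
chi^2 = (p-q)^2/q + (p-q)^2/(1-q).
p = 0.1, q = 0.85, p-q = -0.75.
(p-q)^2 = 0.5625.
term1 = 0.5625/0.85 = 0.661765.
term2 = 0.5625/0.15 = 3.75.
chi^2 = 0.661765 + 3.75 = 4.4118

4.4118


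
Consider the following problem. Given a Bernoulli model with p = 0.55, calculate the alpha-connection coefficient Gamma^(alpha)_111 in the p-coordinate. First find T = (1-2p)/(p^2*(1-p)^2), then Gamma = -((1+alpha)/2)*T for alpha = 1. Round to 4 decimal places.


Skewness (Amari-Chentsov) tensor: T = (1-2p)/(p^2*(1-p)^2).
p = 0.55, 1-2p = -0.1, p^2 = 0.3025, (1-p)^2 = 0.2025.
T = -0.1/(0.3025 * 0.2025) = -1.632486.
In the p-coordinate, Gamma^(alpha) = Gamma^(0) - (alpha/2)*T with Gamma^(0) = (1/2)*g'(p) = -T/2,
so Gamma^(alpha) = -((1+alpha)/2)*T.
alpha = 1, -(1+alpha)/2 = -1.0.
Gamma = -1.0 * -1.632486 = 1.6325

1.6325


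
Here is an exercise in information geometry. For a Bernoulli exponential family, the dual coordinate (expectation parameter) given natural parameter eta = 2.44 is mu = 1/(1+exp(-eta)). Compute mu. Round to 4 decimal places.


Dual coordinate (expectation parameter) for Bernoulli:
mu = 1/(1+exp(-eta)).
eta = 2.44.
exp(-eta) = exp(-2.44) = 0.087161.
mu = 1/(1+0.087161) = 0.9198

0.9198


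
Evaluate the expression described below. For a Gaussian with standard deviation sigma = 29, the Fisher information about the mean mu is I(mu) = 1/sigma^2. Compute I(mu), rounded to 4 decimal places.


The Fisher information for the mean of a normal distribution is I(mu) = 1/sigma^2.
sigma = 29, so sigma^2 = 841.
I(mu) = 1/841 = 0.0012

0.0012


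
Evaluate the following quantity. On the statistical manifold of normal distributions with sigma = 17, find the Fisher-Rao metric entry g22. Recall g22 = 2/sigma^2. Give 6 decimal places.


For the 2-parameter normal family, the Fisher metric has:
  g11 = 1/sigma^2, g22 = 2/sigma^2.
sigma = 17, sigma^2 = 289.
g22 = 0.006920

0.006920


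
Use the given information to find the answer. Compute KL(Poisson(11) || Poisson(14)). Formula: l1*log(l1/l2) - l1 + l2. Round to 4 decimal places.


KL divergence for Poisson:
KL = l1*log(l1/l2) - l1 + l2.
l1 = 11, l2 = 14.
log(11/14) = -0.241162.
l1*log(l1/l2) = 11 * -0.241162 = -2.652783.
KL = -2.652783 - 11 + 14 = 0.3472

0.3472


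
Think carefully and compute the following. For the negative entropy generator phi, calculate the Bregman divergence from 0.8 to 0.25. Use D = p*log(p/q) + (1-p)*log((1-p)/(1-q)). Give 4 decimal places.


Bregman divergence with negative entropy generator:
D = p*log(p/q) + (1-p)*log((1-p)/(1-q)).
p = 0.8, q = 0.25.
p*log(p/q) = 0.8*log(0.8/0.25) = 0.930521.
(1-p)*log((1-p)/(1-q)) = 0.2*log(0.2/0.75) = -0.264351.
D = 0.930521 + -0.264351 = 0.6662

0.6662


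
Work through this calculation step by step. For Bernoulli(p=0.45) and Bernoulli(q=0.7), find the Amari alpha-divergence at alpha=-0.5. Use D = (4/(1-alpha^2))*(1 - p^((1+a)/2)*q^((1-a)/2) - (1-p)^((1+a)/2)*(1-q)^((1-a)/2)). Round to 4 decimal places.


Amari alpha-divergence:
D = (4/(1-alpha^2))*(1 - p^((1+a)/2)*q^((1-a)/2) - (1-p)^((1+a)/2)*(1-q)^((1-a)/2)).
alpha = -0.5, p = 0.45, q = 0.7.
e1 = (1+alpha)/2 = 0.25, e2 = (1-alpha)/2 = 0.75.
t1 = p^e1 * q^e2 = 0.45^0.25 * 0.7^0.75 = 0.626797.
t2 = (1-p)^e1 * (1-q)^e2 = 0.55^0.25 * 0.3^0.75 = 0.349085.
4/(1-alpha^2) = 5.333333.
D = 5.333333*(1 - 0.626797 - 0.349085) = 0.1286

0.1286


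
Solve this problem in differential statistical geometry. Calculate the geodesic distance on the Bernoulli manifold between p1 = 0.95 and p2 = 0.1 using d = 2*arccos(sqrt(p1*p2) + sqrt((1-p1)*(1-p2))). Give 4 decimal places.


Geodesic distance on Bernoulli manifold:
d(p1,p2) = 2*arccos(sqrt(p1*p2) + sqrt((1-p1)*(1-p2))).
sqrt(p1*p2) = sqrt(0.95*0.1) = 0.308221.
sqrt((1-p1)*(1-p2)) = sqrt(0.05*0.9) = 0.212132.
arg = 0.308221 + 0.212132 = 0.520353.
d = 2*arccos(0.520353) = 2.0471

2.0471


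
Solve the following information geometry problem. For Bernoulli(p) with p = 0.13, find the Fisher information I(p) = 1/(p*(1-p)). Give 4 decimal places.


For Bernoulli(p), Fisher information is I(p) = 1/(p*(1-p)).
p = 0.13, 1-p = 0.87.
p*(1-p) = 0.1131.
I(p) = 1/0.1131 = 8.8417

8.8417


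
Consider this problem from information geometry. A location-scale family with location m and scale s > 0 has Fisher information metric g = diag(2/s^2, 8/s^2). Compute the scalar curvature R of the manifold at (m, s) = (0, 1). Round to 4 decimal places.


The metric has the form g = (A dm^2 + B ds^2)/s^2 with A = 2, B = 8.
Substitute u = sqrt(A/B)*m: g = B*(du^2 + ds^2)/s^2, i.e. B times the
Poincare upper half-plane metric, which has constant Gaussian curvature -1.
Scaling a 2D metric by a constant c divides the Gaussian curvature by c,
so K = -1/B = -1/(8) = -0.1250 everywhere (the point (m, s) = (0, 1) is irrelevant:
the curvature is constant).
Scalar curvature in dimension 2: R = 2K = -2/(8) = -0.2500.

-0.2500


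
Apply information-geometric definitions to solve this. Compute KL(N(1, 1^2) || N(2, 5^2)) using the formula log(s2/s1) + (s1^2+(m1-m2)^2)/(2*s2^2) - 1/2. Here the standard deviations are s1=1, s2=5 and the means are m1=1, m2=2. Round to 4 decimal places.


KL divergence between normal distributions:
KL = log(s2/s1) + (s1^2 + (m1-m2)^2)/(2*s2^2) - 1/2.
log(5/1) = 1.609438.
(1^2 + (1-2)^2)/(2*5^2) = (1 + 1)/50 = 0.04.
KL = 1.609438 + 0.04 - 0.5 = 1.1494

1.1494


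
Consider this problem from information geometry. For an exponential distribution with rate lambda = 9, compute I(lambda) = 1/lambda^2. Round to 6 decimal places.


Fisher information for exponential: I(lambda) = 1/lambda^2.
lambda = 9, lambda^2 = 81.
I = 1/81 = 0.012346

0.012346


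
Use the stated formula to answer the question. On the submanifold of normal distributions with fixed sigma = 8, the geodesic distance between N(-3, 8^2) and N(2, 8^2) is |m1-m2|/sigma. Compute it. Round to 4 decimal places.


On the fixed-variance normal subfamily, geodesic distance = |m1-m2|/sigma.
|-3 - 2| = 5.
sigma = 8.
d = 5/8 = 0.6250

0.6250


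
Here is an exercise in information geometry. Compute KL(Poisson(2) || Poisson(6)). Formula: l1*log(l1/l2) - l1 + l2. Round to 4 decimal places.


KL divergence for Poisson:
KL = l1*log(l1/l2) - l1 + l2.
l1 = 2, l2 = 6.
log(2/6) = -1.098612.
l1*log(l1/l2) = 2 * -1.098612 = -2.197225.
KL = -2.197225 - 2 + 6 = 1.8028

1.8028


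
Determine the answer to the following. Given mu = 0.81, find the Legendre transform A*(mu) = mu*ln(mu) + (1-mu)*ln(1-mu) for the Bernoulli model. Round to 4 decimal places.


Legendre transform for Bernoulli:
A*(mu) = mu*log(mu) + (1-mu)*log(1-mu).
mu = 0.81, 1-mu = 0.19.
mu*log(mu) = 0.81*log(0.81) = -0.170684.
(1-mu)*log(1-mu) = 0.19*log(0.19) = -0.315539.
A* = -0.170684 + -0.315539 = -0.4862

-0.4862


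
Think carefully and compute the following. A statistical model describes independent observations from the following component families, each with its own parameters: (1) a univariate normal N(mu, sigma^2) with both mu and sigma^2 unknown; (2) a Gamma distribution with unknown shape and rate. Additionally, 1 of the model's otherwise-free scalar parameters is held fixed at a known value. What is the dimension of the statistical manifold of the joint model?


The dimension of a statistical manifold equals the number of free
(independent) real parameters of the model. For a product of independent
blocks the parameter counts add.
- normal (mu, sigma^2): 2.
- Gamma (shape, rate): 2.
Total = 2 + 2 = 4.
1 parameter(s) fixed at known values: 4 - 1 = 3.
Dimension = 3

3


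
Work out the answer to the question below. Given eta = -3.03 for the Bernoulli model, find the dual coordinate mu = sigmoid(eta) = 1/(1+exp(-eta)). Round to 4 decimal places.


Dual coordinate (expectation parameter) for Bernoulli:
mu = 1/(1+exp(-eta)).
eta = -3.03.
exp(-eta) = exp(3.03) = 20.697233.
mu = 1/(1+20.697233) = 0.0461

0.0461


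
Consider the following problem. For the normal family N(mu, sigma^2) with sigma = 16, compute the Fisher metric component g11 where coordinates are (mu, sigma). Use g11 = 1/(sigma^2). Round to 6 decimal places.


For the 2-parameter normal family, the Fisher metric has:
  g11 = 1/sigma^2, g22 = 2/sigma^2.
sigma = 16, sigma^2 = 256.
g11 = 0.003906

0.003906


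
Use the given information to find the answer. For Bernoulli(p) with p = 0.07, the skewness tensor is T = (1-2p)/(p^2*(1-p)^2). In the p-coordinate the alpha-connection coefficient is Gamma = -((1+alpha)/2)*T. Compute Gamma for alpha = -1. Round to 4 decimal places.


Skewness (Amari-Chentsov) tensor: T = (1-2p)/(p^2*(1-p)^2).
p = 0.07, 1-2p = 0.86, p^2 = 0.0049, (1-p)^2 = 0.8649.
T = 0.86/(0.0049 * 0.8649) = 202.92543.
In the p-coordinate, Gamma^(alpha) = Gamma^(0) - (alpha/2)*T with Gamma^(0) = (1/2)*g'(p) = -T/2,
so Gamma^(alpha) = -((1+alpha)/2)*T.
alpha = -1, -(1+alpha)/2 = 0.0.
Gamma = 0.0 * 202.92543 = 0.0000

0.0000


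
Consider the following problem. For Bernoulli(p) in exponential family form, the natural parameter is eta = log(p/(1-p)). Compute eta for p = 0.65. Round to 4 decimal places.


Natural parameter for Bernoulli: eta = log(p/(1-p)).
p = 0.65, 1-p = 0.35.
p/(1-p) = 1.857143.
eta = log(1.857143) = 0.6190

0.6190


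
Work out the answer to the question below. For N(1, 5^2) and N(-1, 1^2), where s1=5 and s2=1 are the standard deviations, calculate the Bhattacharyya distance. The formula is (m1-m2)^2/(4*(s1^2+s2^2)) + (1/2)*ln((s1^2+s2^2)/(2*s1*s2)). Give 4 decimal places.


Bhattacharyya distance between two Gaussians:
DB = (m1-m2)^2/(4*(s1^2+s2^2)) + (1/2)*ln((s1^2+s2^2)/(2*s1*s2)).
(m1-m2)^2 = (2)^2 = 4.
s1^2+s2^2 = 25 + 1 = 26.
term1 = 4/104 = 0.038462.
term2 = 0.5*ln(26/10.0) = 0.477756.
DB = 0.038462 + 0.477756 = 0.5162

0.5162


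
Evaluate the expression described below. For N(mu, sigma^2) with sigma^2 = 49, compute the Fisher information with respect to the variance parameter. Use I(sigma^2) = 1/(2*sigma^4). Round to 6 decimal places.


Fisher information for variance: I(sigma^2) = 1/(2*sigma^4).
sigma^2 = 49, so sigma^4 = 2401.
I = 1/(2*2401) = 1/4802 = 0.000208

0.000208


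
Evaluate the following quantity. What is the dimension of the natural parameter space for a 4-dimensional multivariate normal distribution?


Exponential family dimension calculation:
For 4-dim MVN: mean has 4 params, covariance has 4*5/2 = 10 unique entries.
Total dim = 4 + 10 = 14.

14


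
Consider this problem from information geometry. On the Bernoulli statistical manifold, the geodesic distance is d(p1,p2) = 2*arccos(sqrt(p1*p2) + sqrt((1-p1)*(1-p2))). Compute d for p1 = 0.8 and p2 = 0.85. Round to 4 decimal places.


Geodesic distance on Bernoulli manifold:
d(p1,p2) = 2*arccos(sqrt(p1*p2) + sqrt((1-p1)*(1-p2))).
sqrt(p1*p2) = sqrt(0.8*0.85) = 0.824621.
sqrt((1-p1)*(1-p2)) = sqrt(0.2*0.15) = 0.173205.
arg = 0.824621 + 0.173205 = 0.997826.
d = 2*arccos(0.997826) = 0.1319

0.1319


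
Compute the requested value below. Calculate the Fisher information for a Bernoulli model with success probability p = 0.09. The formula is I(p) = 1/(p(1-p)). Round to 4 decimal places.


For Bernoulli(p), Fisher information is I(p) = 1/(p*(1-p)).
p = 0.09, 1-p = 0.91.
p*(1-p) = 0.0819.
I(p) = 1/0.0819 = 12.2100

12.2100


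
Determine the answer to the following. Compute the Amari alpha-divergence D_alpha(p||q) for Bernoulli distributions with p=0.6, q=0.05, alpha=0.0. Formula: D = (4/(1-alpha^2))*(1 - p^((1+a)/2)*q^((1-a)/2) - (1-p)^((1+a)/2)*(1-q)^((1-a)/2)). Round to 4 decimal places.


Amari alpha-divergence:
D = (4/(1-alpha^2))*(1 - p^((1+a)/2)*q^((1-a)/2) - (1-p)^((1+a)/2)*(1-q)^((1-a)/2)).
alpha = 0.0, p = 0.6, q = 0.05.
e1 = (1+alpha)/2 = 0.5, e2 = (1-alpha)/2 = 0.5.
t1 = p^e1 * q^e2 = 0.6^0.5 * 0.05^0.5 = 0.173205.
t2 = (1-p)^e1 * (1-q)^e2 = 0.4^0.5 * 0.95^0.5 = 0.616441.
4/(1-alpha^2) = 4.0.
D = 4.0*(1 - 0.173205 - 0.616441) = 0.8414

0.8414


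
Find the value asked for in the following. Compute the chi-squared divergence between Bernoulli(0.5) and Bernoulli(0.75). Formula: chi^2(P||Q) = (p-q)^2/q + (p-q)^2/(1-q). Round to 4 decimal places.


Chi-squared divergence between Bernoulli distributions:
chi^2 = (p-q)^2/q + (p-q)^2/(1-q).
p = 0.5, q = 0.75, p-q = -0.25.
(p-q)^2 = 0.0625.
term1 = 0.0625/0.75 = 0.083333.
term2 = 0.0625/0.25 = 0.25.
chi^2 = 0.083333 + 0.25 = 0.3333

0.3333


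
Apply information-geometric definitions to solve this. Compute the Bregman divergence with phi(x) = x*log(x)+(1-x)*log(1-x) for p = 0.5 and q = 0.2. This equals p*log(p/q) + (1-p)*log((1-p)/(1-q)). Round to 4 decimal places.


Bregman divergence with negative entropy generator:
D = p*log(p/q) + (1-p)*log((1-p)/(1-q)).
p = 0.5, q = 0.2.
p*log(p/q) = 0.5*log(0.5/0.2) = 0.458145.
(1-p)*log((1-p)/(1-q)) = 0.5*log(0.5/0.8) = -0.235002.
D = 0.458145 + -0.235002 = 0.2231

0.2231


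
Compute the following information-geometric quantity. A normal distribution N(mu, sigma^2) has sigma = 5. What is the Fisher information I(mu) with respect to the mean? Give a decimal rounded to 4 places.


The Fisher information for the mean of a normal distribution is I(mu) = 1/sigma^2.
sigma = 5, so sigma^2 = 25.
I(mu) = 1/25 = 0.0400

0.0400


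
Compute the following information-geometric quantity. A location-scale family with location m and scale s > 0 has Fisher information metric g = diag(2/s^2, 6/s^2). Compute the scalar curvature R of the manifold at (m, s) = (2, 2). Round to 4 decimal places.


The metric has the form g = (A dm^2 + B ds^2)/s^2 with A = 2, B = 6.
Substitute u = sqrt(A/B)*m: g = B*(du^2 + ds^2)/s^2, i.e. B times the
Poincare upper half-plane metric, which has constant Gaussian curvature -1.
Scaling a 2D metric by a constant c divides the Gaussian curvature by c,
so K = -1/B = -1/(6) = -0.1667 everywhere (the point (m, s) = (2, 2) is irrelevant:
the curvature is constant).
Scalar curvature in dimension 2: R = 2K = -2/(6) = -0.3333.

-0.3333


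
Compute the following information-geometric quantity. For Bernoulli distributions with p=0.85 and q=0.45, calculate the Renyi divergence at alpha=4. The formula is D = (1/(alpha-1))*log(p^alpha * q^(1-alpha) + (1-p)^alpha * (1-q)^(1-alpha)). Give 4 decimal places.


Renyi divergence of order alpha between Bernoulli distributions:
D = (1/(alpha-1))*log(p^alpha * q^(1-alpha) + (1-p)^alpha * (1-q)^(1-alpha)).
alpha = 4, p = 0.85, q = 0.45.
p^alpha * q^(1-alpha) = 0.85^4 * 0.45^-3 = 5.728464.
(1-p)^alpha * (1-q)^(1-alpha) = 0.15^4 * 0.55^-3 = 0.003043.
sum = 5.728464 + 0.003043 = 5.731506.
D = (1/3)*log(5.731506) = 0.5820

0.5820


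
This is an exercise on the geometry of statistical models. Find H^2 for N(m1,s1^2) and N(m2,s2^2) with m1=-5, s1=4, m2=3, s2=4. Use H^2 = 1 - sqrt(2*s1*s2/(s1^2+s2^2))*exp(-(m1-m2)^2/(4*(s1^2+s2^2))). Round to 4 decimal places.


Squared Hellinger distance for Gaussians:
H^2 = 1 - sqrt(2*s1*s2/(s1^2+s2^2)) * exp(-(m1-m2)^2/(4*(s1^2+s2^2))).
s1^2 = 16, s2^2 = 16, s1^2+s2^2 = 32.
sqrt(2*4*4/(32)) = 1.0.
(m1-m2)^2 = (-8)^2 = 64.
exp(-64/(4*32)) = exp(-0.5) = 0.606531.
H^2 = 1 - 1.0*0.606531 = 0.3935

0.3935


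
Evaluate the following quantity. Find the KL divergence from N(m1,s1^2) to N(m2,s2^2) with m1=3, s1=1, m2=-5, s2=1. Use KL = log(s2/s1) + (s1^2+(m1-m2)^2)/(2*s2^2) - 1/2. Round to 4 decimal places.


KL divergence between normal distributions:
KL = log(s2/s1) + (s1^2 + (m1-m2)^2)/(2*s2^2) - 1/2.
log(1/1) = 0.0.
(1^2 + (3--5)^2)/(2*1^2) = (1 + 64)/2 = 32.5.
KL = 0.0 + 32.5 - 0.5 = 32.0000

32.0000


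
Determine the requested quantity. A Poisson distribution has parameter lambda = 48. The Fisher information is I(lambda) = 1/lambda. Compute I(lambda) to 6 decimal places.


Fisher information for Poisson: I(lambda) = 1/lambda.
lambda = 48.
I(lambda) = 1/48 = 0.020833

0.020833


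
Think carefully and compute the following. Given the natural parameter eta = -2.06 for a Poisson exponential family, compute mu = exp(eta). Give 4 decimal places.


Expectation parameter for Poisson exponential family:
mu = exp(eta).
eta = -2.06.
mu = exp(-2.06) = 0.1275

0.1275


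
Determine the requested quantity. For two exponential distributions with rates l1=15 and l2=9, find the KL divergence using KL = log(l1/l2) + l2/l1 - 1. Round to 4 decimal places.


KL divergence for exponential family:
KL = log(l1/l2) + l2/l1 - 1.
log(15/9) = 0.510826.
9/15 = 0.6.
KL = 0.510826 + 0.6 - 1 = 0.1108

0.1108


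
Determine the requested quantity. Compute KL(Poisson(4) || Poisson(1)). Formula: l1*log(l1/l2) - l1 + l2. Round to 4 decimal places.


KL divergence for Poisson:
KL = l1*log(l1/l2) - l1 + l2.
l1 = 4, l2 = 1.
log(4/1) = 1.386294.
l1*log(l1/l2) = 4 * 1.386294 = 5.545177.
KL = 5.545177 - 4 + 1 = 2.5452

2.5452


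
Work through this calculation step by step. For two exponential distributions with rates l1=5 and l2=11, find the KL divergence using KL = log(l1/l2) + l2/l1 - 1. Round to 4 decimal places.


KL divergence for exponential family:
KL = log(l1/l2) + l2/l1 - 1.
log(5/11) = -0.788457.
11/5 = 2.2.
KL = -0.788457 + 2.2 - 1 = 0.4115

0.4115


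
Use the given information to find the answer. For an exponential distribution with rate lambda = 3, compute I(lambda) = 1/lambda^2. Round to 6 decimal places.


Fisher information for exponential: I(lambda) = 1/lambda^2.
lambda = 3, lambda^2 = 9.
I = 1/9 = 0.111111

0.111111


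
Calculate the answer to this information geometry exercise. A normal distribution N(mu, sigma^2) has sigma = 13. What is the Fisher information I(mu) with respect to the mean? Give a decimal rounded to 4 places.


The Fisher information for the mean of a normal distribution is I(mu) = 1/sigma^2.
sigma = 13, so sigma^2 = 169.
I(mu) = 1/169 = 0.0059

0.0059


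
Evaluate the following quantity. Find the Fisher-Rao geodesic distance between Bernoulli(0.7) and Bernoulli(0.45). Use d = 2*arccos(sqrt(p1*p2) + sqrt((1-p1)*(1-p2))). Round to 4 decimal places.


Geodesic distance on Bernoulli manifold:
d(p1,p2) = 2*arccos(sqrt(p1*p2) + sqrt((1-p1)*(1-p2))).
sqrt(p1*p2) = sqrt(0.7*0.45) = 0.561249.
sqrt((1-p1)*(1-p2)) = sqrt(0.3*0.55) = 0.406202.
arg = 0.561249 + 0.406202 = 0.967451.
d = 2*arccos(0.967451) = 0.5117

0.5117


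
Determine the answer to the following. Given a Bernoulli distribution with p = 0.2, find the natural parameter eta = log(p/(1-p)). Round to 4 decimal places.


Natural parameter for Bernoulli: eta = log(p/(1-p)).
p = 0.2, 1-p = 0.8.
p/(1-p) = 0.25.
eta = log(0.25) = -1.3863

-1.3863


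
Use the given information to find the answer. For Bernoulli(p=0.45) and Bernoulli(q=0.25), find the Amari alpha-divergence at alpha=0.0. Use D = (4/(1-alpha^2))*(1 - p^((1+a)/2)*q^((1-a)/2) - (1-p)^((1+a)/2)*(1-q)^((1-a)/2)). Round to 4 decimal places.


Amari alpha-divergence:
D = (4/(1-alpha^2))*(1 - p^((1+a)/2)*q^((1-a)/2) - (1-p)^((1+a)/2)*(1-q)^((1-a)/2)).
alpha = 0.0, p = 0.45, q = 0.25.
e1 = (1+alpha)/2 = 0.5, e2 = (1-alpha)/2 = 0.5.
t1 = p^e1 * q^e2 = 0.45^0.5 * 0.25^0.5 = 0.33541.
t2 = (1-p)^e1 * (1-q)^e2 = 0.55^0.5 * 0.75^0.5 = 0.642262.
4/(1-alpha^2) = 4.0.
D = 4.0*(1 - 0.33541 - 0.642262) = 0.0893

0.0893


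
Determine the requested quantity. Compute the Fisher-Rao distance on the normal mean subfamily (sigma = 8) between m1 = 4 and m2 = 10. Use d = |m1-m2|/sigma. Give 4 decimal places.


On the fixed-variance normal subfamily, geodesic distance = |m1-m2|/sigma.
|4 - 10| = 6.
sigma = 8.
d = 6/8 = 0.7500

0.7500


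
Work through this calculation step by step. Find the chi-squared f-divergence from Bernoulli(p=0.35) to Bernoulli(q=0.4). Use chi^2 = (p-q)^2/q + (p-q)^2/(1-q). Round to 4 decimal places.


Chi-squared divergence between Bernoulli distributions:
chi^2 = (p-q)^2/q + (p-q)^2/(1-q).
p = 0.35, q = 0.4, p-q = -0.05.
(p-q)^2 = 0.0025.
term1 = 0.0025/0.4 = 0.00625.
term2 = 0.0025/0.6 = 0.004167.
chi^2 = 0.00625 + 0.004167 = 0.0104

0.0104


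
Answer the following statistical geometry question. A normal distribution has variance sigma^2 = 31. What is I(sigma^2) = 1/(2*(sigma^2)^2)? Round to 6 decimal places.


Fisher information for variance: I(sigma^2) = 1/(2*sigma^4).
sigma^2 = 31, so sigma^4 = 961.
I = 1/(2*961) = 1/1922 = 0.000520

0.000520


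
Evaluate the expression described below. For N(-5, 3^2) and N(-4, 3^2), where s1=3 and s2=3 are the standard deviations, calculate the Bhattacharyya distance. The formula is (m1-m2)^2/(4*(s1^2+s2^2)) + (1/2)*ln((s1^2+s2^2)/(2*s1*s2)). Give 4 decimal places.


Bhattacharyya distance between two Gaussians:
DB = (m1-m2)^2/(4*(s1^2+s2^2)) + (1/2)*ln((s1^2+s2^2)/(2*s1*s2)).
(m1-m2)^2 = (-1)^2 = 1.
s1^2+s2^2 = 9 + 9 = 18.
term1 = 1/72 = 0.013889.
term2 = 0.5*ln(18/18.0) = 0.0.
DB = 0.013889 + 0.0 = 0.0139

0.0139


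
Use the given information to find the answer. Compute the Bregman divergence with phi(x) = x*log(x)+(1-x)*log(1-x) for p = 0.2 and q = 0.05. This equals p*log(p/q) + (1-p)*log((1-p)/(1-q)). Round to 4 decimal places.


Bregman divergence with negative entropy generator:
D = p*log(p/q) + (1-p)*log((1-p)/(1-q)).
p = 0.2, q = 0.05.
p*log(p/q) = 0.2*log(0.2/0.05) = 0.277259.
(1-p)*log((1-p)/(1-q)) = 0.8*log(0.8/0.95) = -0.13748.
D = 0.277259 + -0.13748 = 0.1398

0.1398


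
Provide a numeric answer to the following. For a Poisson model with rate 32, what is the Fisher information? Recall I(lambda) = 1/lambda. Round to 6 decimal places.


Fisher information for Poisson: I(lambda) = 1/lambda.
lambda = 32.
I(lambda) = 1/32 = 0.031250

0.031250


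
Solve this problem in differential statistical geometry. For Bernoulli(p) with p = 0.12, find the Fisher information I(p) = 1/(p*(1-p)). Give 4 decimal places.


For Bernoulli(p), Fisher information is I(p) = 1/(p*(1-p)).
p = 0.12, 1-p = 0.88.
p*(1-p) = 0.1056.
I(p) = 1/0.1056 = 9.4697

9.4697


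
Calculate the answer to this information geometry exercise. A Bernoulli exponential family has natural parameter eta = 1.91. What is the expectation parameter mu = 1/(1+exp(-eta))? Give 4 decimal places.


Dual coordinate (expectation parameter) for Bernoulli:
mu = 1/(1+exp(-eta)).
eta = 1.91.
exp(-eta) = exp(-1.91) = 0.14808.
mu = 1/(1+0.14808) = 0.8710

0.8710


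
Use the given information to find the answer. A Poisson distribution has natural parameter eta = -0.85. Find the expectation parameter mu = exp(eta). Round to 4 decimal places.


Expectation parameter for Poisson exponential family:
mu = exp(eta).
eta = -0.85.
mu = exp(-0.85) = 0.4274

0.4274


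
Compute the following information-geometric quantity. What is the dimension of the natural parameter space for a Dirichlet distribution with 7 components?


Exponential family dimension calculation:
Dirichlet with 7 components has 7 natural parameters.

7


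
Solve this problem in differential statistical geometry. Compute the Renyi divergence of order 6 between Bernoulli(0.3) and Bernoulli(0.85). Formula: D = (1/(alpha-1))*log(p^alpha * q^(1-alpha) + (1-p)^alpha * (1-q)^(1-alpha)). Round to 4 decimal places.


Renyi divergence of order alpha between Bernoulli distributions:
D = (1/(alpha-1))*log(p^alpha * q^(1-alpha) + (1-p)^alpha * (1-q)^(1-alpha)).
alpha = 6, p = 0.3, q = 0.85.
p^alpha * q^(1-alpha) = 0.3^6 * 0.85^-5 = 0.001643.
(1-p)^alpha * (1-q)^(1-alpha) = 0.7^6 * 0.15^-5 = 1549.287243.
sum = 0.001643 + 1549.287243 = 1549.288886.
D = (1/5)*log(1549.288886) = 1.4691

1.4691


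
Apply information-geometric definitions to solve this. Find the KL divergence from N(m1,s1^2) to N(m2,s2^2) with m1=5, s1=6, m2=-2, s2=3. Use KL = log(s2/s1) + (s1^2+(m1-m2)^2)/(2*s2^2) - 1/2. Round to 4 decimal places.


KL divergence between normal distributions:
KL = log(s2/s1) + (s1^2 + (m1-m2)^2)/(2*s2^2) - 1/2.
log(3/6) = -0.693147.
(6^2 + (5--2)^2)/(2*3^2) = (36 + 49)/18 = 4.722222.
KL = -0.693147 + 4.722222 - 0.5 = 3.5291

3.5291


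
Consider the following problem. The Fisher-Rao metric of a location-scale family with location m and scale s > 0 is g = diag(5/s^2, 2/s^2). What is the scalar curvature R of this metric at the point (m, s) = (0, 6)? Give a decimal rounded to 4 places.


The metric has the form g = (A dm^2 + B ds^2)/s^2 with A = 5, B = 2.
Substitute u = sqrt(A/B)*m: g = B*(du^2 + ds^2)/s^2, i.e. B times the
Poincare upper half-plane metric, which has constant Gaussian curvature -1.
Scaling a 2D metric by a constant c divides the Gaussian curvature by c,
so K = -1/B = -1/(2) = -0.5000 everywhere (the point (m, s) = (0, 6) is irrelevant:
the curvature is constant).
Scalar curvature in dimension 2: R = 2K = -2/(2) = -1.0000.

-1.0000


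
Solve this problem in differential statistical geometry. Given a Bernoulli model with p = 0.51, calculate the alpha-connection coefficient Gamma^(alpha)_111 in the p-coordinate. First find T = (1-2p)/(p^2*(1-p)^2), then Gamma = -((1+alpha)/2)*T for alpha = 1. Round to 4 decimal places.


Skewness (Amari-Chentsov) tensor: T = (1-2p)/(p^2*(1-p)^2).
p = 0.51, 1-2p = -0.02, p^2 = 0.2601, (1-p)^2 = 0.2401.
T = -0.02/(0.2601 * 0.2401) = -0.320256.
In the p-coordinate, Gamma^(alpha) = Gamma^(0) - (alpha/2)*T with Gamma^(0) = (1/2)*g'(p) = -T/2,
so Gamma^(alpha) = -((1+alpha)/2)*T.
alpha = 1, -(1+alpha)/2 = -1.0.
Gamma = -1.0 * -0.320256 = 0.3203

0.3203


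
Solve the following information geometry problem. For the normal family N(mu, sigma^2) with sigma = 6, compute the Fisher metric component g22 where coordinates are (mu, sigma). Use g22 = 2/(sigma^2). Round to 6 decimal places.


For the 2-parameter normal family, the Fisher metric has:
  g11 = 1/sigma^2, g22 = 2/sigma^2.
sigma = 6, sigma^2 = 36.
g22 = 0.055556

0.055556


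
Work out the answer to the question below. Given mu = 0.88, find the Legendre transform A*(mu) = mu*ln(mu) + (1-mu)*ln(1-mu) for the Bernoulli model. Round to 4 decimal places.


Legendre transform for Bernoulli:
A*(mu) = mu*log(mu) + (1-mu)*log(1-mu).
mu = 0.88, 1-mu = 0.12.
mu*log(mu) = 0.88*log(0.88) = -0.112493.
(1-mu)*log(1-mu) = 0.12*log(0.12) = -0.254432.
A* = -0.112493 + -0.254432 = -0.3669

-0.3669


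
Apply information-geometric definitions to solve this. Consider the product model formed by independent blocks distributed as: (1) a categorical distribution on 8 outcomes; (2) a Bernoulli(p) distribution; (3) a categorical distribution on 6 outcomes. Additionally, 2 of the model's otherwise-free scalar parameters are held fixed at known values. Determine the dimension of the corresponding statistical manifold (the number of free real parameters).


The dimension of a statistical manifold equals the number of free
(independent) real parameters of the model. For a product of independent
blocks the parameter counts add.
- categorical on 8 outcomes (probabilities sum to 1): 8-1 = 7.
- Bernoulli (p): 1.
- categorical on 6 outcomes (probabilities sum to 1): 6-1 = 5.
Total = 7 + 1 + 5 = 13.
2 parameter(s) fixed at known values: 13 - 2 = 11.
Dimension = 11

11


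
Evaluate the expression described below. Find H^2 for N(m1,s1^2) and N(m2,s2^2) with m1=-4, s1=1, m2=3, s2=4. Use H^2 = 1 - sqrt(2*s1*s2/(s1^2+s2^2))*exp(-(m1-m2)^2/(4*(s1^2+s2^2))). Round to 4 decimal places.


Squared Hellinger distance for Gaussians:
H^2 = 1 - sqrt(2*s1*s2/(s1^2+s2^2)) * exp(-(m1-m2)^2/(4*(s1^2+s2^2))).
s1^2 = 1, s2^2 = 16, s1^2+s2^2 = 17.
sqrt(2*1*4/(17)) = 0.685994.
(m1-m2)^2 = (-7)^2 = 49.
exp(-49/(4*17)) = exp(-0.720588) = 0.486466.
H^2 = 1 - 0.685994*0.486466 = 0.6663

0.6663


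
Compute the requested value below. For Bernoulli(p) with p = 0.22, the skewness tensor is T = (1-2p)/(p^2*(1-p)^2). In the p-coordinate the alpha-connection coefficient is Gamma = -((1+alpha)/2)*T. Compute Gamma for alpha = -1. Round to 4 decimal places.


Skewness (Amari-Chentsov) tensor: T = (1-2p)/(p^2*(1-p)^2).
p = 0.22, 1-2p = 0.56, p^2 = 0.0484, (1-p)^2 = 0.6084.
T = 0.56/(0.0484 * 0.6084) = 19.017502.
In the p-coordinate, Gamma^(alpha) = Gamma^(0) - (alpha/2)*T with Gamma^(0) = (1/2)*g'(p) = -T/2,
so Gamma^(alpha) = -((1+alpha)/2)*T.
alpha = -1, -(1+alpha)/2 = 0.0.
Gamma = 0.0 * 19.017502 = 0.0000

0.0000


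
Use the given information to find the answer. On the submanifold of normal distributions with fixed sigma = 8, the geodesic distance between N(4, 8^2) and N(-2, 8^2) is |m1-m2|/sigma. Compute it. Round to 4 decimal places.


On the fixed-variance normal subfamily, geodesic distance = |m1-m2|/sigma.
|4 - -2| = 6.
sigma = 8.
d = 6/8 = 0.7500

0.7500


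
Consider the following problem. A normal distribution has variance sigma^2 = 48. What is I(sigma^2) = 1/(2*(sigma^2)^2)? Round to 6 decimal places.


Fisher information for variance: I(sigma^2) = 1/(2*sigma^4).
sigma^2 = 48, so sigma^4 = 2304.
I = 1/(2*2304) = 1/4608 = 0.000217

0.000217


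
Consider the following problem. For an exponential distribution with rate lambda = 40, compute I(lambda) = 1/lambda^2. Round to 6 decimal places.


Fisher information for exponential: I(lambda) = 1/lambda^2.
lambda = 40, lambda^2 = 1600.
I = 1/1600 = 0.000625

0.000625


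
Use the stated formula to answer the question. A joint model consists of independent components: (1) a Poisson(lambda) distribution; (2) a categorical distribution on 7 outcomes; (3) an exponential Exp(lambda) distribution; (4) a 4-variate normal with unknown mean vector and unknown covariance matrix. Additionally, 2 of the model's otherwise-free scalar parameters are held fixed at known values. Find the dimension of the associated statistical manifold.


The dimension of a statistical manifold equals the number of free
(independent) real parameters of the model. For a product of independent
blocks the parameter counts add.
- Poisson (lambda): 1.
- categorical on 7 outcomes (probabilities sum to 1): 7-1 = 6.
- exponential (lambda): 1.
- 4-variate normal: 4 (mean) + 4*5/2 = 10 (symmetric covariance) = 14.
Total = 1 + 6 + 1 + 14 = 22.
2 parameter(s) fixed at known values: 22 - 2 = 20.
Dimension = 20

20


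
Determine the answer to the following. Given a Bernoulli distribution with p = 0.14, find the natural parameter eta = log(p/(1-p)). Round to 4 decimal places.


Natural parameter for Bernoulli: eta = log(p/(1-p)).
p = 0.14, 1-p = 0.86.
p/(1-p) = 0.162791.
eta = log(0.162791) = -1.8153

-1.8153


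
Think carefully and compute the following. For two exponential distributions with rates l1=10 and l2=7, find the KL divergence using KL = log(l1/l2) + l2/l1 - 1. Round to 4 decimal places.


KL divergence for exponential family:
KL = log(l1/l2) + l2/l1 - 1.
log(10/7) = 0.356675.
7/10 = 0.7.
KL = 0.356675 + 0.7 - 1 = 0.0567

0.0567
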